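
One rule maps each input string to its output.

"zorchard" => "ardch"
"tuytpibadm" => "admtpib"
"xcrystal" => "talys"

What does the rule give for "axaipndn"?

In each case the input is transformed by: delete the first 3 characters, then move the last 3 characters to the front (rotate right by 3).
On "axaipndn" that produces "ndnip".

ndnip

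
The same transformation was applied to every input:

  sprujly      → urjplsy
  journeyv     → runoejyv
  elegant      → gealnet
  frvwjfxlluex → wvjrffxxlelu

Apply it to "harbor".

broarh

In each case the input is transformed by: move the first 3 characters to the end (rotate left by 3), then take characters alternately from the front and the back (1st, last, 2nd, 2nd-last, ...).
Working it through for "harbor": intermediate "borhar", final "broarh".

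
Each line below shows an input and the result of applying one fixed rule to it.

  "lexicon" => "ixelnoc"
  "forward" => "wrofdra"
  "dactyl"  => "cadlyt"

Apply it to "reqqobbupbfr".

pubboqqerrfb

The transformation: move the last 3 characters to the front (rotate right by 3), then reverse the string.
"reqqobbupbfr" → "bfrreqqobbup" → "pubboqqerrfb".
(Check on "dactyl": → "tyldac" → "cadlyt" ✓)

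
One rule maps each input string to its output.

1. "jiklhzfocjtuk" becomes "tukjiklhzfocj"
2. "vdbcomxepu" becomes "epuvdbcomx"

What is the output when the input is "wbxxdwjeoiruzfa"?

zfawbxxdwjeoiru

The transformation: move the last 3 characters to the front (rotate right by 3).
On "wbxxdwjeoiruzfa" that produces "zfawbxxdwjeoiru".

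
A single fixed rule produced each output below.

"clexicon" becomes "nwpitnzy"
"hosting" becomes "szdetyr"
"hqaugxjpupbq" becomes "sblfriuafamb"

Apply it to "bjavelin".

mulgpwty

The pattern: shift every letter 11 places forward in the alphabet (wrapping around).
Applying that to "bjavelin" gives "mulgpwty".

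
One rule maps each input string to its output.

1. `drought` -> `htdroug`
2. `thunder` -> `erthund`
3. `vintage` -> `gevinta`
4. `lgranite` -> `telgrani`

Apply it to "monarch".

Each output is the input with this applied: move the last 2 characters to the front (rotate right by 2).
Applying that to "monarch" gives "chmonar".

chmonar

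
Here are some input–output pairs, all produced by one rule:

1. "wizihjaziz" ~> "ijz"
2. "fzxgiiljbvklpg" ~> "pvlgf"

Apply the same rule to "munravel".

erm

Rule — reverse the string, then keep one character in every 3, starting at position 2 (positions 2nd, 5th, 8th, ...).
"munravel" → "levarnum" → "erm".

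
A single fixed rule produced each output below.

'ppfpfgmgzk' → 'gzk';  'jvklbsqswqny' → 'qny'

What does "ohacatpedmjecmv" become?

In each case the input is transformed by: keep only the last 3 characters.
So "ohacatpedmjecmv" becomes "cmv".

cmv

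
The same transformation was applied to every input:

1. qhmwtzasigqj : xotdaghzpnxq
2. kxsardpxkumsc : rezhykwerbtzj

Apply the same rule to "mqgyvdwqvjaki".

txnfckdxcqhrp

Looking at the pairs, the operation is to shift every letter 7 places forward in the alphabet (wrapping around).
Applying that to "mqgyvdwqvjaki" gives "txnfckdxcqhrp".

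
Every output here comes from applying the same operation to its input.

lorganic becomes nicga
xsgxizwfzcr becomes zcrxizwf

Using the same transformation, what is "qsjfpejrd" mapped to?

jrdfpe

Rule — delete the first 3 characters, then move the last 3 characters to the front (rotate right by 3).
Applying both steps to "qsjfpejrd": "fpejrd", then "jrdfpe".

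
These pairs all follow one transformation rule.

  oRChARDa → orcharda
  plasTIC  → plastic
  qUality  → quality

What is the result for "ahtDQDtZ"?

ahtdqdtz

Looking at the pairs, the operation is to convert every letter to lowercase.
For "ahtDQDtZ" the result is "ahtdqdtz".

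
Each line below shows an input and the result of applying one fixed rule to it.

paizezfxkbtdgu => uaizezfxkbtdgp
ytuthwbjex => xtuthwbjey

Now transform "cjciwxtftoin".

njciwxtftoic

The pattern: swap the first and last characters.
On "cjciwxtftoin" that produces "njciwxtftoic".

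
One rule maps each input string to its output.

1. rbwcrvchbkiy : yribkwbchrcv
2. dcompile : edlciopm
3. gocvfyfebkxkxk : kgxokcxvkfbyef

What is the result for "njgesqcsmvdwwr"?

rnwjwgdevsmqsc

The pattern: reverse the string, then take characters alternately from the front and the back (1st, last, 2nd, 2nd-last, ...).
Starting from "njgesqcsmvdwwr": after the first operation, "rwwdvmscqsegjn"; after the second, "rnwjwgdevsmqsc".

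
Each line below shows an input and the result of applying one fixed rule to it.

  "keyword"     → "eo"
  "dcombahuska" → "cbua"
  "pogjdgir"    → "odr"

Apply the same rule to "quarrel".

The pattern: keep one character in every 3, starting at position 2 (positions 2nd, 5th, 8th, ...).
On "quarrel" that produces "ur".

ur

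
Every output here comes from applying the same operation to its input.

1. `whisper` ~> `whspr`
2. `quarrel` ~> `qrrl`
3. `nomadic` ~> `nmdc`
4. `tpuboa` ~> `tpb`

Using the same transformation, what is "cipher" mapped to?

cphr

In each case the input is transformed by: remove every vowel.
Applying that to "cipher" gives "cphr".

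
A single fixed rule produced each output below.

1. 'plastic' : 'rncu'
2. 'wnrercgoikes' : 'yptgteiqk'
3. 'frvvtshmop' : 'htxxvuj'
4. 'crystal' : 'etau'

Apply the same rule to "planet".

rnc

The pattern: shift every letter 2 places forward in the alphabet (wrapping around), then delete the last 3 characters.
Starting from "planet": after the first operation, "rncpgv"; after the second, "rnc".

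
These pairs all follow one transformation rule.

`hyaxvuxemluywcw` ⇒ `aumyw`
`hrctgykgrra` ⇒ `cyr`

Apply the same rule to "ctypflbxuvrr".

ylur

Rule — keep one character in every 3, starting at position 3 (positions 3rd, 6th, 9th, ...).
Doing the same to "ctypflbxuvrr": "ylur".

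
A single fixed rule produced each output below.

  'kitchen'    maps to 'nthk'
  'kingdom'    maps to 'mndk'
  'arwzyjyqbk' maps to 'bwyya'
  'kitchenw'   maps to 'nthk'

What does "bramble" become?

Looking at the pairs, the operation is to keep every other character starting from the first (positions 1st, 3rd, 5th, ...), then swap the first and last characters.
For "bramble" the result is "eabb".
(Check on "kitchen": → "kthn" → "nthk" ✓)

eabb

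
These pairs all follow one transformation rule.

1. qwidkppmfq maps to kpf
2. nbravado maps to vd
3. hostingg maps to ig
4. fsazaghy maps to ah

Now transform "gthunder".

Each output is the input with this applied: delete the first 3 characters, then keep every other character starting from the second (positions 2nd, 4th, 6th, ...).
For "gthunder", step one produces "under"; step two turns that into "ne".

ne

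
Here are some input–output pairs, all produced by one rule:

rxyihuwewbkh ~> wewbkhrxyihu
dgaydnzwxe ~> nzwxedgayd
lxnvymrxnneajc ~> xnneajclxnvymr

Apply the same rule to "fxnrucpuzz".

cpuzzfxnru

Rule — swap the front and back halves of the string.
Applying that to "fxnrucpuzz" gives "cpuzzfxnru".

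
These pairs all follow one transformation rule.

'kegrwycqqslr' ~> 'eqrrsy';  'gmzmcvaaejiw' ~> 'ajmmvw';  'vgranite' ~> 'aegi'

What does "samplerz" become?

What's happening: keep every other character starting from the second (positions 2nd, 4th, 6th, ...), then sort the characters into alphabetical order.
Doing the same to "samplerz": "aepz".

aepz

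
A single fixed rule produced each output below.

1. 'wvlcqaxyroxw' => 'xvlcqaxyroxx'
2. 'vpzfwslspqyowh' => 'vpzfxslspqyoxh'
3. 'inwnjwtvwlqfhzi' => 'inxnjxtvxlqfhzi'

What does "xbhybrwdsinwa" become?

Looking at the pairs, the operation is to replace every "w" with "x".
On "xbhybrwdsinwa" that produces "xbhybrxdsinxa".

xbhybrxdsinxa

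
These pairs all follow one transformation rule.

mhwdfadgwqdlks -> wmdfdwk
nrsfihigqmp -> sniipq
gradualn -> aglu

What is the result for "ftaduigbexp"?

In each case the input is transformed by: keep every other character starting from the first (positions 1st, 3rd, 5th, ...), then swap each adjacent pair of characters (1↔2, 3↔4, ...).
On "ftaduigbexp": the first step gives "faugep", and the second then gives "afgupe".
(Check on "mhwdfadgwqdlks": → "mwfdwdk" → "wmdfdwk" ✓)

afgupe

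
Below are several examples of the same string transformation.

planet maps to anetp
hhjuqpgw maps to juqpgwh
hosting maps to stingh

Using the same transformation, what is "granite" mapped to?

In each case the input is transformed by: move the first 2 characters to the end (rotate left by 2), then delete the last character.
Applying that to "granite" gives "aniteg".
(Check on "planet": → "anetpl" → "anetp" ✓)

aniteg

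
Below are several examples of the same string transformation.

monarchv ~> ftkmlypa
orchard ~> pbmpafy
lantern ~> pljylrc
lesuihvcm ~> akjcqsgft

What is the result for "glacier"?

cpejyag

The rule is to move the last 2 characters to the front (rotate right by 2), then shift every letter 2 places backward in the alphabet (wrapping around).
"glacier" → "erglaci" → "cpejyag".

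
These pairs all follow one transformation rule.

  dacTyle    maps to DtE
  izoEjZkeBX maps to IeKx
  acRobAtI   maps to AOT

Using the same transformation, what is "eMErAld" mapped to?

The rule is to flip the case of every letter, then keep one character in every 3, starting at position 1 (positions 1st, 4th, 7th, ...).
Working it through for "eMErAld": intermediate "EmeRaLD", final "ERD".

ERD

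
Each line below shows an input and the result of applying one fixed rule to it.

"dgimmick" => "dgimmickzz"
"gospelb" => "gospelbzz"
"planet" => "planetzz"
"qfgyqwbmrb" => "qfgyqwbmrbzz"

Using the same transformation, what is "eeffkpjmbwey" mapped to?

eeffkpjmbweyzz

The pattern: append "zz".
So "eeffkpjmbwey" becomes "eeffkpjmbweyzz".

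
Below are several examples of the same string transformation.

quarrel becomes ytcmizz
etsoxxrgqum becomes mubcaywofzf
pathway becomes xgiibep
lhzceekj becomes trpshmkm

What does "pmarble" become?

The transformation: take characters alternately from the front and the back (1st, last, 2nd, 2nd-last, ...), then shift every letter 8 places forward in the alphabet (wrapping around).
Doing the same to "pmarble": "xmutijz".

xmutijz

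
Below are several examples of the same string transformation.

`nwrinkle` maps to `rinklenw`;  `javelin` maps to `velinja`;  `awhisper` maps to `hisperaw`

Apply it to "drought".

Rule — move the first 2 characters to the end (rotate left by 2).
"drought" → "oughtdr".

oughtdr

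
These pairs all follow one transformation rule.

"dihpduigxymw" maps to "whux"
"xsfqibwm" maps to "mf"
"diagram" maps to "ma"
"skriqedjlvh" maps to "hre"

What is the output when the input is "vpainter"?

The pattern: move the last 3 characters to the front (rotate right by 3), then keep one character in every 3, starting at position 3 (positions 3rd, 6th, 9th, ...).
On "vpainter": the first step gives "tervpain", and the second then gives "ra".

ra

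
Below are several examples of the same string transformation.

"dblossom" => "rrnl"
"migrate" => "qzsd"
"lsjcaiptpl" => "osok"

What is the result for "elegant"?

What's happening: shift every letter 1 place backward in the alphabet (wrapping around), then keep only the last 4 characters.
Working it through for "elegant": intermediate "dkdfzms", final "fzms".

fzms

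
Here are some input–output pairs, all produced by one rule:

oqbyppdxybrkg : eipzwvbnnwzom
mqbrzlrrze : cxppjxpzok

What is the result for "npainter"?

In each case the input is transformed by: reverse the string, then shift every letter 2 places backward in the alphabet (wrapping around).
Working it through for "npainter": intermediate "retniapn", final "pcrlgynl".
(Check on "mqbrzlrrze": → "ezrrlzrbqm" → "cxppjxpzok" ✓)

pcrlgynl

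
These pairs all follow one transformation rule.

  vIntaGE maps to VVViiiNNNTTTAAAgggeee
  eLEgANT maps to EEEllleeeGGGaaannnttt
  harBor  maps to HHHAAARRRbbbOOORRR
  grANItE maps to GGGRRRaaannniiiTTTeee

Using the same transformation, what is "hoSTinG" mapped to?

What's happening: repeat every character 3 times, then flip the case of every letter.
Applying both steps to "hoSTinG": "hhhoooSSSTTTiiinnnGGG", then "HHHOOOssstttIIINNNggg".

HHHOOOssstttIIINNNggg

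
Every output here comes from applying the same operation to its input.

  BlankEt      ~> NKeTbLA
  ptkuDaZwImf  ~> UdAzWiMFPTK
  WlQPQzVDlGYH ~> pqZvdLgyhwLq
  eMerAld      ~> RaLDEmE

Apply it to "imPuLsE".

UlSeIMp

The rule is to move the first 3 characters to the end (rotate left by 3), then flip the case of every letter.
Starting from "imPuLsE": after the first operation, "uLsEimP"; after the second, "UlSeIMp".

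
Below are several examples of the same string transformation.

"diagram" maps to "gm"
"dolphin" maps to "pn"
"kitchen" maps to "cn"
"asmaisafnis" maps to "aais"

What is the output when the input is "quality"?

The pattern: move the first 2 characters to the end (rotate left by 2), then keep one character in every 3, starting at position 2 (positions 2nd, 5th, 8th, ...).
For "quality", step one produces "alityqu"; step two turns that into "ly".

ly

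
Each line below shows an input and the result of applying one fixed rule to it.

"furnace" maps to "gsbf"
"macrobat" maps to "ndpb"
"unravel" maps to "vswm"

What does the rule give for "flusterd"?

gvus

The transformation: shift every letter 1 place forward in the alphabet (wrapping around), then keep every other character starting from the first (positions 1st, 3rd, 5th, ...).
On "flusterd": the first step gives "gmvtufse", and the second then gives "gvus".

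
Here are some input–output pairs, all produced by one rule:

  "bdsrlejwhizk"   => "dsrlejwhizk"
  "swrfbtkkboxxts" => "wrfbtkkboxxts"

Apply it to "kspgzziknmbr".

What's happening: delete the first character.
So "kspgzziknmbr" becomes "spgzziknmbr".

spgzziknmbr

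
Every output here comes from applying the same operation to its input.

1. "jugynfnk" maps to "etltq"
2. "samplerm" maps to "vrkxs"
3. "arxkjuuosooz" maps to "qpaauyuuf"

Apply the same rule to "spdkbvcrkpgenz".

The transformation: shift every letter 6 places forward in the alphabet (wrapping around), then delete the first 3 characters.
On "spdkbvcrkpgenz": the first step gives "yvjqhbixqvmktf", and the second then gives "qhbixqvmktf".

qhbixqvmktf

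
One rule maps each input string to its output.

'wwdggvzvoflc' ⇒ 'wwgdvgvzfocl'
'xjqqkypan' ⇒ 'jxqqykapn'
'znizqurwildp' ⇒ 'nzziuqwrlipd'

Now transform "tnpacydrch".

Each output is the input with this applied: swap each adjacent pair of characters (1↔2, 3↔4, ...).
"tnpacydrch" → "ntapycrdhc".

ntapycrdhc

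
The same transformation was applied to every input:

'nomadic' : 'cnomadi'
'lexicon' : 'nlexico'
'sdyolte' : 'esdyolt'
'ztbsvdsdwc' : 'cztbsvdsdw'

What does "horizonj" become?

jhorizon

The transformation: move the last character to the front.
So "horizonj" becomes "jhorizon".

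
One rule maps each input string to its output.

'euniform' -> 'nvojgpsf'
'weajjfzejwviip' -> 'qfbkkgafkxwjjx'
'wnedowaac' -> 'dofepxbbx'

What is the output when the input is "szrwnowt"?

uasxopxt

Each output is the input with this applied: swap the first and last characters, then shift every letter 1 place forward in the alphabet (wrapping around).
Starting from "szrwnowt": after the first operation, "tzrwnows"; after the second, "uasxopxt".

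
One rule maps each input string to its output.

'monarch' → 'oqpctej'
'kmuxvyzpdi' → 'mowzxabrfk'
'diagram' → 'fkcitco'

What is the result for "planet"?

rncpgv

The rule is to shift every letter 2 places forward in the alphabet (wrapping around).
Applying that to "planet" gives "rncpgv".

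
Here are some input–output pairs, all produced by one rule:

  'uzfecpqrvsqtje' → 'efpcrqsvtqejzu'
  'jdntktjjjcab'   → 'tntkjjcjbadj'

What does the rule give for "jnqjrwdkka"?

jqwrkdaknj

The rule is to swap each adjacent pair of characters (1↔2, 3↔4, ...), then move the first 2 characters to the end (rotate left by 2).
"jnqjrwdkka" → "njjqwrkdak" → "jqwrkdaknj".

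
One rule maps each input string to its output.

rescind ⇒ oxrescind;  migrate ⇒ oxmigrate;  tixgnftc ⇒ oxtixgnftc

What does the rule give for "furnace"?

oxfurnace

Each output is the input with this applied: prepend "ox".
"furnace" → "oxfurnace".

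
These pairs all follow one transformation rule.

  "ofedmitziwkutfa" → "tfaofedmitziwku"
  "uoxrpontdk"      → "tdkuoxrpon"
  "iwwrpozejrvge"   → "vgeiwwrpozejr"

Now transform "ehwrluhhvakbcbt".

cbtehwrluhhvakb

The pattern: move the last 3 characters to the front (rotate right by 3).
"ehwrluhhvakbcbt" → "cbtehwrluhhvakb".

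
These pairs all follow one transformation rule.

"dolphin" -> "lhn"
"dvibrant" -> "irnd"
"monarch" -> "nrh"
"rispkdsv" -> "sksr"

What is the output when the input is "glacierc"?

airg

The rule is to move the first character to the end, then keep every other character starting from the second (positions 2nd, 4th, 6th, ...).
For "glacierc", step one produces "laciercg"; step two turns that into "airg".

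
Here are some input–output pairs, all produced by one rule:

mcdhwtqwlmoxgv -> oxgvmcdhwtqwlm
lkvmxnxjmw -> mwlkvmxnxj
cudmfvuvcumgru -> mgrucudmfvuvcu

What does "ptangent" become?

What's happening: swap the front and back halves of the string, then move the first 3 characters to the end (rotate left by 3).
Applying both steps to "ptangent": "gentptan", then "tptangen".
(Check on "lkvmxnxjmw": → "nxjmwlkvmx" → "mwlkvmxnxj" ✓)

tptangen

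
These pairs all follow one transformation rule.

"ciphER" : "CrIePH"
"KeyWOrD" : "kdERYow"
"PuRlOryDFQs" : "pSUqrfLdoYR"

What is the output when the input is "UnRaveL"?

ulNErVA

The transformation: take characters alternately from the front and the back (1st, last, 2nd, 2nd-last, ...), then flip the case of every letter.
Doing the same to "UnRaveL": "ulNErVA".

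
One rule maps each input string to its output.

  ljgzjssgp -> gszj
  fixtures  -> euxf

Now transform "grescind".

What's happening: reverse the string, then keep every other character starting from the second (positions 2nd, 4th, 6th, ...).
On "grescind": the first step gives "dnicserg", and the second then gives "nceg".

nceg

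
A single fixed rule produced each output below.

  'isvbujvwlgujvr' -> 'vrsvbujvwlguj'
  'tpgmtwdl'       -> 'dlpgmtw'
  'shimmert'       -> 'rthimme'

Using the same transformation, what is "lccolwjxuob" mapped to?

Looking at the pairs, the operation is to delete the first character, then move the last 2 characters to the front (rotate right by 2).
For "lccolwjxuob", step one produces "ccolwjxuob"; step two turns that into "obccolwjxu".

obccolwjxu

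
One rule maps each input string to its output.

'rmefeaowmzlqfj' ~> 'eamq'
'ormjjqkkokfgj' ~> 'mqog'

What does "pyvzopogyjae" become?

vpye

Each output is the input with this applied: keep one character in every 3, starting at position 3 (positions 3rd, 6th, 9th, ...).
Applying that to "pyvzopogyjae" gives "vpye".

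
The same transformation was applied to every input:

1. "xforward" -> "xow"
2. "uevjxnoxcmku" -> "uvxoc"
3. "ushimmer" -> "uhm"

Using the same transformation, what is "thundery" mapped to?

What's happening: delete the last 3 characters, then keep every other character starting from the first (positions 1st, 3rd, 5th, ...).
Starting from "thundery": after the first operation, "thund"; after the second, "tud".
(Check on "uevjxnoxcmku": → "uevjxnoxc" → "uvxoc" ✓)

tud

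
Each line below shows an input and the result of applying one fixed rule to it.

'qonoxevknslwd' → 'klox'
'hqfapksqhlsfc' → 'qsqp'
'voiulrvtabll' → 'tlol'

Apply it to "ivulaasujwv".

uvva

The pattern: keep one character in every 3, starting at position 2 (positions 2nd, 5th, 8th, ...), then swap the front and back halves of the string.
On "ivulaasujwv": the first step gives "vauv", and the second then gives "uvva".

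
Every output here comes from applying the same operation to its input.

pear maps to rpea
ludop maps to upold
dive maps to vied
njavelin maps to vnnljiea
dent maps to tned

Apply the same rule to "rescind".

Rule — sort the characters into reverse alphabetical order.
On "rescind" that produces "srniedc".

srniedc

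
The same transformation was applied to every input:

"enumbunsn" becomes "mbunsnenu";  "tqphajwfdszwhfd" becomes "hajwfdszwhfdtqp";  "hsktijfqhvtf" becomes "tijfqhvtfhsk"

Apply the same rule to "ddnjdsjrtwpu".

jdsjrtwpuddn

Each output is the input with this applied: move the first 3 characters to the end (rotate left by 3).
For "ddnjdsjrtwpu" the result is "jdsjrtwpuddn".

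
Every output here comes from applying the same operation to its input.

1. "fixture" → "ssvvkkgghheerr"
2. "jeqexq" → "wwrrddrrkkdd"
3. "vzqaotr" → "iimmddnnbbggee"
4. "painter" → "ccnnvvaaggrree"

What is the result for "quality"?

The rule is to double every character, then shift every letter 13 places forward in the alphabet (wrapping around) — i.e. ROT13.
Doing the same to "quality": "ddhhnnyyvvggll".
(Check on "jeqexq": → "jjeeqqeexxqq" → "wwrrddrrkkdd" ✓)

ddhhnnyyvvggll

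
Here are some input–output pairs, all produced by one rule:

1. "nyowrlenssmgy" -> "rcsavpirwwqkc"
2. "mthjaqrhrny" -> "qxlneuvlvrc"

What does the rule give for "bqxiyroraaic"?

Looking at the pairs, the operation is to shift every letter 4 places forward in the alphabet (wrapping around).
Applying that to "bqxiyroraaic" gives "fubmcvsveemg".

fubmcvsveemg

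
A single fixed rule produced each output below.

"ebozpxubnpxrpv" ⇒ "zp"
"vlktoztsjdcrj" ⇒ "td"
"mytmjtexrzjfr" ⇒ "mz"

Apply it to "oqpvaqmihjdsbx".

vj

Each output is the input with this applied: keep one character in every 3, starting at position 1 (positions 1st, 4th, 7th, ...), then keep every other character starting from the second (positions 2nd, 4th, 6th, ...).
Doing the same to "oqpvaqmihjdsbx": "vj".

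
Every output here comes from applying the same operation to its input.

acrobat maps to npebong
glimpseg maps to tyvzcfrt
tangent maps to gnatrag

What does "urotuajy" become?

Each output is the input with this applied: shift every letter 13 places forward in the alphabet (wrapping around) — i.e. ROT13.
"urotuajy" → "hebghnwl".

hebghnwl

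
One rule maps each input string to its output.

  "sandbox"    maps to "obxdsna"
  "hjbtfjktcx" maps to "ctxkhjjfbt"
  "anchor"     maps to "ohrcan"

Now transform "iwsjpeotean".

aentiowespj

Rule — move the last 2 characters to the front (rotate right by 2), then take characters alternately from the front and the back (1st, last, 2nd, 2nd-last, ...).
Starting from "iwsjpeotean": after the first operation, "aniwsjpeote"; after the second, "aentiowespj".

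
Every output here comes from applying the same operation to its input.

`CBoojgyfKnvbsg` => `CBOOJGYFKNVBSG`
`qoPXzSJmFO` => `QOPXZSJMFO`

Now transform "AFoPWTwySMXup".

AFOPWTWYSMXUP

The rule is to convert every letter to uppercase.
Applying that to "AFoPWTwySMXup" gives "AFOPWTWYSMXUP".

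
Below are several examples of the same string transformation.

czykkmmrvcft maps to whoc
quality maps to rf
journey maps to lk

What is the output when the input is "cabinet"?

xk

The rule is to keep one character in every 3, starting at position 2 (positions 2nd, 5th, 8th, ...), then shift every letter 3 places backward in the alphabet (wrapping around).
Starting from "cabinet": after the first operation, "an"; after the second, "xk".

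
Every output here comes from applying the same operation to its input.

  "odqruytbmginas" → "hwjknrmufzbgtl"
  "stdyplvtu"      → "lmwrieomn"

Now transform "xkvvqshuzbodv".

Rule — shift every letter 7 places backward in the alphabet (wrapping around).
For "xkvvqshuzbodv" the result is "qdoojlansuhwo".

qdoojlansuhwo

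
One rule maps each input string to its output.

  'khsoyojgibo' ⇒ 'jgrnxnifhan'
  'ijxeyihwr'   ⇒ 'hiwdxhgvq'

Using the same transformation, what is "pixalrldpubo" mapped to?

Rule — shift every letter 1 place backward in the alphabet (wrapping around).
For "pixalrldpubo" the result is "ohwzkqkcotan".

ohwzkqkcotan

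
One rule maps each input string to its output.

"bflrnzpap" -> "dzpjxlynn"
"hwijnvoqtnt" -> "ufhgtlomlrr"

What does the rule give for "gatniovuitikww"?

The transformation: shift every letter 2 places backward in the alphabet (wrapping around), then swap each adjacent pair of characters (1↔2, 3↔4, ...).
On "gatniovuitikww": the first step gives "eyrlgmtsgrgiuu", and the second then gives "yelrmgstrgiguu".

yelrmgstrgiguu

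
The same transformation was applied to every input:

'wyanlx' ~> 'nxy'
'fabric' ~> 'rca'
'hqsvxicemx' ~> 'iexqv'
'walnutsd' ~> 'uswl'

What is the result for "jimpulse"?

The rule is to swap the front and back halves of the string, then keep every other character starting from the first (positions 1st, 3rd, 5th, ...).
Starting from "jimpulse": after the first operation, "ulsejimp"; after the second, "usjm".
(Check on "fabric": → "ricfab" → "rca" ✓)

usjm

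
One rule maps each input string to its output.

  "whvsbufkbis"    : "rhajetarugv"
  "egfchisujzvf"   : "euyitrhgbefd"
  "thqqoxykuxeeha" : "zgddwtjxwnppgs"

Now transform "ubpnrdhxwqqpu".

Rule — shift every letter 1 place backward in the alphabet (wrapping around), then reverse the string.
On "ubpnrdhxwqqpu": the first step gives "taomqcgwvppot", and the second then gives "toppvwgcqmoat".

toppvwgcqmoat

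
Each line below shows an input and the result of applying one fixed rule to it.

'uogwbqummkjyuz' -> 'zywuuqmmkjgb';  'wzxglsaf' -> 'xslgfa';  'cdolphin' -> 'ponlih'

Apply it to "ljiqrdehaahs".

srqihhedaa

What's happening: delete the first 2 characters, then sort the characters into reverse alphabetical order.
So "ljiqrdehaahs" becomes "srqihhedaa".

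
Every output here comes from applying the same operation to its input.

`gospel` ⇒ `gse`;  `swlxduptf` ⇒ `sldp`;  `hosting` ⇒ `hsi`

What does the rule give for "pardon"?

The pattern: delete the last character, then keep every other character starting from the first (positions 1st, 3rd, 5th, ...).
On "pardon": the first step gives "pardo", and the second then gives "pro".

pro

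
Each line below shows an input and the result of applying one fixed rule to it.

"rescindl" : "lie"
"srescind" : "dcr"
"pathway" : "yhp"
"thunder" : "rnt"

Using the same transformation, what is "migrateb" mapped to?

bai

Each output is the input with this applied: reverse the string, then keep one character in every 3, starting at position 1 (positions 1st, 4th, 7th, ...).
Applying both steps to "migrateb": "betargim", then "bai".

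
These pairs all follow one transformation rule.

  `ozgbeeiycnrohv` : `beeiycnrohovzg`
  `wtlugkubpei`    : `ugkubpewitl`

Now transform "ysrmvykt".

Rule — swap the first and last characters, then move the first 3 characters to the end (rotate left by 3).
For "ysrmvykt", step one produces "tsrmvyky"; step two turns that into "mvykytsr".
(Check on "ozgbeeiycnrohv": → "vzgbeeiycnroho" → "beeiycnrohovzg" ✓)

mvykytsr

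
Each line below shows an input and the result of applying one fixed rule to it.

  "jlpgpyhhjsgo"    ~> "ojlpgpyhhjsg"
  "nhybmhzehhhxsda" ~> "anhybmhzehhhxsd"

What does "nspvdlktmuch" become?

Rule — move the last character to the front.
On "nspvdlktmuch" that produces "hnspvdlktmuc".

hnspvdlktmuc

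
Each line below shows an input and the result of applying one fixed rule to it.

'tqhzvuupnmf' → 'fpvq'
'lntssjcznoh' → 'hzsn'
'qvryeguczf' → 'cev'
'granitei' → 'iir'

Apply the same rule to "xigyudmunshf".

Rule — keep one character in every 3, starting at position 2 (positions 2nd, 5th, 8th, ...), then reverse the string.
Working it through for "xigyudmunshf": intermediate "iuuh", final "huui".

huui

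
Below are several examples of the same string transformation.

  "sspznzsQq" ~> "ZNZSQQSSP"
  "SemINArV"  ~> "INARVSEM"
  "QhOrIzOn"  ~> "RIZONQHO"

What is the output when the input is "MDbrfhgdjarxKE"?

The pattern: move the first 3 characters to the end (rotate left by 3), then convert every letter to uppercase.
Working it through for "MDbrfhgdjarxKE": intermediate "rfhgdjarxKEMDb", final "RFHGDJARXKEMDB".

RFHGDJARXKEMDB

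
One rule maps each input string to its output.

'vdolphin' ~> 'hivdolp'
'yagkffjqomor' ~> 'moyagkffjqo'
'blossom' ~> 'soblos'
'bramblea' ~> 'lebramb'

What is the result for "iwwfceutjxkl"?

The rule is to delete the last character, then move the last 2 characters to the front (rotate right by 2).
"iwwfceutjxkl" → "iwwfceutjxk" → "xkiwwfceutj".

xkiwwfceutj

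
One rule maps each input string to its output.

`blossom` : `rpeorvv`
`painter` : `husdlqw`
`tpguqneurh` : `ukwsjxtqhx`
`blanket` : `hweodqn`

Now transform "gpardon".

rqjsdug

Each output is the input with this applied: move the last 2 characters to the front (rotate right by 2), then shift every letter 3 places forward in the alphabet (wrapping around).
"gpardon" → "ongpard" → "rqjsdug".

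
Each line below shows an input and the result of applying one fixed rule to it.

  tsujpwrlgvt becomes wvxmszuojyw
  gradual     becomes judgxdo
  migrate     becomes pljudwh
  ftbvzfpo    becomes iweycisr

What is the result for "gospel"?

The pattern: shift every letter 3 places forward in the alphabet (wrapping around).
Applying that to "gospel" gives "jrvsho".

jrvsho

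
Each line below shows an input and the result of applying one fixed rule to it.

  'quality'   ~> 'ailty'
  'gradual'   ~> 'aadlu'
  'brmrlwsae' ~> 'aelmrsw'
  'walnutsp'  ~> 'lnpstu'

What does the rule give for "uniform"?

fimor

Looking at the pairs, the operation is to delete the first 2 characters, then sort the characters into alphabetical order.
On "uniform" that produces "fimor".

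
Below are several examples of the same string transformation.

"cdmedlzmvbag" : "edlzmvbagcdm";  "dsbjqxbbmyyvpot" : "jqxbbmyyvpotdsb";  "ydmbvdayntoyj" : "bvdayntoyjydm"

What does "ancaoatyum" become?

The transformation: move the first 3 characters to the end (rotate left by 3).
Doing the same to "ancaoatyum": "aoatyumanc".

aoatyumanc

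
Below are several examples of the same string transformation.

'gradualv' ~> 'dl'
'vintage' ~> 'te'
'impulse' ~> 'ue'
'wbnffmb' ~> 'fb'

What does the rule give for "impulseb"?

ue

What's happening: move the first character to the end, then keep one character in every 3, starting at position 3 (positions 3rd, 6th, 9th, ...).
For "impulseb", step one produces "mpulsebi"; step two turns that into "ue".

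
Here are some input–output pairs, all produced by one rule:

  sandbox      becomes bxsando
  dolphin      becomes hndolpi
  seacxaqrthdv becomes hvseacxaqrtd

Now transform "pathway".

wypatha

Rule — move the last 2 characters to the front (rotate right by 2), then swap the first and last characters.
"pathway" → "aypathw" → "wypatha".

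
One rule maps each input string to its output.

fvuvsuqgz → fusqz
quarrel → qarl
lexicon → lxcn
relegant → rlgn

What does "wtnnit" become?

Each output is the input with this applied: keep every other character starting from the first (positions 1st, 3rd, 5th, ...).
So "wtnnit" becomes "wni".

wni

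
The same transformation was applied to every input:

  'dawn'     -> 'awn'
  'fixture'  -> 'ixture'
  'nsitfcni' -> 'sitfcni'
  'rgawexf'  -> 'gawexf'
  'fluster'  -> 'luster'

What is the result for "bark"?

ark

The pattern: delete the first character.
So "bark" becomes "ark".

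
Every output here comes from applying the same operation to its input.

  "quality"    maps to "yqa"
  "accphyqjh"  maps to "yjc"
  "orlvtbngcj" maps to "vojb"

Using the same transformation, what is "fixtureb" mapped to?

xre

The rule is to sort the characters into reverse alphabetical order, then keep one character in every 3, starting at position 1 (positions 1st, 4th, 7th, ...).
"fixtureb" → "xutrifeb" → "xre".
(Check on "orlvtbngcj": → "vtronljgcb" → "vojb" ✓)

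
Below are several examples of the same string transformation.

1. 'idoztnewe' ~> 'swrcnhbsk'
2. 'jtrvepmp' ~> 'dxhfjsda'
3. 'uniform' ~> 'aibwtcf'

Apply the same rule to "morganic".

The pattern: shift every letter 12 places backward in the alphabet (wrapping around), then move the last character to the front.
For "morganic", step one produces "acfuobwq"; step two turns that into "qacfuobw".

qacfuobw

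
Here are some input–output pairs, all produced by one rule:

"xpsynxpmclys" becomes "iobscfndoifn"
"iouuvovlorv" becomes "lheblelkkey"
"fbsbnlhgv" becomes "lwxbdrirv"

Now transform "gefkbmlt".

jbcravuw

Rule — shift every letter 10 places backward in the alphabet (wrapping around), then reverse the string.
"gefkbmlt" → "wuvarcbj" → "jbcravuw".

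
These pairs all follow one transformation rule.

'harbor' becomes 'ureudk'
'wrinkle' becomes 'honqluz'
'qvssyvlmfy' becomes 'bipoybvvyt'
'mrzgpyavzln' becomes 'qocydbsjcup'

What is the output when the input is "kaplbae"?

hdeosdn

Rule — reverse the string, then shift every letter 3 places forward in the alphabet (wrapping around).
For "kaplbae", step one produces "eablpak"; step two turns that into "hdeosdn".
(Check on "harbor": → "robrah" → "ureudk" ✓)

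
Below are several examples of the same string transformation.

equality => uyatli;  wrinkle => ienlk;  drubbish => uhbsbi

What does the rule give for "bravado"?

aovda

Rule — delete the first 2 characters, then take characters alternately from the front and the back (1st, last, 2nd, 2nd-last, ...).
Doing the same to "bravado": "aovda".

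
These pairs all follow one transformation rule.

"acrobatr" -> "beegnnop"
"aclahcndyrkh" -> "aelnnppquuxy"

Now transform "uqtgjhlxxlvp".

The transformation: shift every letter 13 places forward in the alphabet (wrapping around) — i.e. ROT13, then sort the characters into alphabetical order.
For "uqtgjhlxxlvp", step one produces "hdgtwuykkyic"; step two turns that into "cdghikktuwyy".
(Check on "aclahcndyrkh": → "npynupaqlexu" → "aelnnppquuxy" ✓)

cdghikktuwyy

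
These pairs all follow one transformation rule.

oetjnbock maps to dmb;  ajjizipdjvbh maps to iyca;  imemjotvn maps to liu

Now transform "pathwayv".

zvu

The pattern: keep one character in every 3, starting at position 2 (positions 2nd, 5th, 8th, ...), then shift every letter 1 place backward in the alphabet (wrapping around).
On "pathwayv": the first step gives "awv", and the second then gives "zvu".
(Check on "ajjizipdjvbh": → "jzdb" → "iyca" ✓)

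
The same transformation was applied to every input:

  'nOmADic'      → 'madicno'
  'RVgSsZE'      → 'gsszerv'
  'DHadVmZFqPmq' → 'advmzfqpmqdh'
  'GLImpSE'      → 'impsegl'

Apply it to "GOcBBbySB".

cbbbysbgo

The pattern: move the first 2 characters to the end (rotate left by 2), then convert every letter to lowercase.
On "GOcBBbySB": the first step gives "cBBbySBGO", and the second then gives "cbbbysbgo".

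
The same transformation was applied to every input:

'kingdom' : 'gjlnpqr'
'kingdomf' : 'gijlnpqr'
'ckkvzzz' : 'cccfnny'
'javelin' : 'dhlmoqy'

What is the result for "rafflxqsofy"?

The rule is to shift every letter 3 places forward in the alphabet (wrapping around), then sort the characters into alphabetical order.
Working it through for "rafflxqsofy": intermediate "udiioatvrib", final "abdiiiortuv".
(Check on "ckkvzzz": → "fnnyccc" → "cccfnny" ✓)

abdiiiortuv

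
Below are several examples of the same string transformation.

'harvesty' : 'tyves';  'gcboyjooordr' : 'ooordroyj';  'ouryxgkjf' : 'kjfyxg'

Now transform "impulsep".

In each case the input is transformed by: delete the first 3 characters, then move the first 3 characters to the end (rotate left by 3).
For "impulsep", step one produces "ulsep"; step two turns that into "epuls".

epuls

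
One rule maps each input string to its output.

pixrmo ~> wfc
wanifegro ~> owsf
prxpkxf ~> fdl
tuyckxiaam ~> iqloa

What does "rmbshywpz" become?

Looking at the pairs, the operation is to keep every other character starting from the second (positions 2nd, 4th, 6th, ...), then shift every letter 12 places backward in the alphabet (wrapping around).
Applying both steps to "rmbshywpz": "msyp", then "agmd".

agmd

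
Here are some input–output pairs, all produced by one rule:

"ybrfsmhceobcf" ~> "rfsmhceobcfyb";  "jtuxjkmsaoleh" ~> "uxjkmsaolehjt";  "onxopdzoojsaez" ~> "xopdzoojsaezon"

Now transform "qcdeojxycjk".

deojxycjkqc

In each case the input is transformed by: move the first 2 characters to the end (rotate left by 2).
"qcdeojxycjk" → "deojxycjkqc".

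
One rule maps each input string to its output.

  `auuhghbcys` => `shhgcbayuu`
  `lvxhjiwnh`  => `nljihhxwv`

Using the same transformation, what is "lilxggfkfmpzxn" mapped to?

pnmllkiggffzxx

The transformation: sort the characters into reverse alphabetical order, then move the first 3 characters to the end (rotate left by 3).
"lilxggfkfmpzxn" → "zxxpnmllkiggff" → "pnmllkiggffzxx".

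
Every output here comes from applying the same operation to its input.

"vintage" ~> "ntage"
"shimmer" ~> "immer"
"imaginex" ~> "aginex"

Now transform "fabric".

bric

What's happening: delete the first 2 characters.
For "fabric" the result is "bric".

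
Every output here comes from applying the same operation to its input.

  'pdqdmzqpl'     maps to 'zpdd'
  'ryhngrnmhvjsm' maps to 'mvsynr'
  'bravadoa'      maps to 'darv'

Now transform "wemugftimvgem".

Each output is the input with this applied: keep every other character starting from the second (positions 2nd, 4th, 6th, ...), then swap the front and back halves of the string.
Doing the same to "wemugftimvgem": "iveeuf".

iveeuf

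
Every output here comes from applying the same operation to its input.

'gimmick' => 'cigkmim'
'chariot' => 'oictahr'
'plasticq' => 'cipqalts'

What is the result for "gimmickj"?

kcgjmiim

Rule — move the last 3 characters to the front (rotate right by 3), then swap each adjacent pair of characters (1↔2, 3↔4, ...).
"gimmickj" → "ckjgimmi" → "kcgjmiim".
(Check on "gimmick": → "ickgimm" → "cigkmim" ✓)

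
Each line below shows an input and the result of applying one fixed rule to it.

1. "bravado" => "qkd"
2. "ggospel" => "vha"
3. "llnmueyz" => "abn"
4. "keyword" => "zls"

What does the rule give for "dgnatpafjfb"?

sppu

What's happening: keep one character in every 3, starting at position 1 (positions 1st, 4th, 7th, ...), then shift every letter 11 places backward in the alphabet (wrapping around).
For "dgnatpafjfb", step one produces "daaf"; step two turns that into "sppu".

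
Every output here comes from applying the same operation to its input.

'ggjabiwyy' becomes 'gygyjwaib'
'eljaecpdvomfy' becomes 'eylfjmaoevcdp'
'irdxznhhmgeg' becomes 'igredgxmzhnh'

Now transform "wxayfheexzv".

The rule is to take characters alternately from the front and the back (1st, last, 2nd, 2nd-last, ...).
On "wxayfheexzv" that produces "wvxzaxyefeh".

wvxzaxyefeh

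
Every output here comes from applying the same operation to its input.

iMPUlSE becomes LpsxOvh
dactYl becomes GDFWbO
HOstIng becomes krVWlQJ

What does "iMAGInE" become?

LpdjlQh

What's happening: flip the case of every letter, then shift every letter 3 places forward in the alphabet (wrapping around).
Applying both steps to "iMAGInE": "ImagiNe", then "LpdjlQh".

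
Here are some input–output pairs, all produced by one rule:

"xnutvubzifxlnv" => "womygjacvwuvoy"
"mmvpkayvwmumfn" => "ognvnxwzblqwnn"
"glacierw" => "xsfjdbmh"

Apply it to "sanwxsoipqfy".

zgrqjptyxobt

The rule is to shift every letter 1 place forward in the alphabet (wrapping around), then reverse the string.
Working it through for "sanwxsoipqfy": intermediate "tboxytpjqrgz", final "zgrqjptyxobt".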